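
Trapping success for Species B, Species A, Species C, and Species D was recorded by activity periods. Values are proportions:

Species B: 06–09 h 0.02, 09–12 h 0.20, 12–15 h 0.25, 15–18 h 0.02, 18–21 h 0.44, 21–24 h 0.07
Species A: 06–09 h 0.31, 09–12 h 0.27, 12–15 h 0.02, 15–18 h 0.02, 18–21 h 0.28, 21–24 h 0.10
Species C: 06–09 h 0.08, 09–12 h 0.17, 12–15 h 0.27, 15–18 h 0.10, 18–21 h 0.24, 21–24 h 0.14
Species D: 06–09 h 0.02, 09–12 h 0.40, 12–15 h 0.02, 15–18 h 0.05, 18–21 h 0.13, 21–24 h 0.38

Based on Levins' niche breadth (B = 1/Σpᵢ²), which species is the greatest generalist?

Species C

Σp_Bᵢ² = 0.02² + 0.20² + 0.25² + 0.02² + 0.44² + 0.07² = 0.0004 + 0.0400 + 0.0625 + 0.0004 + 0.1936 + 0.0049 = 0.3018
B_B = 1 / 0.3018 = 3.3135
Σp_Aᵢ² = 0.31² + 0.27² + 0.02² + 0.02² + 0.28² + 0.10² = 0.0961 + 0.0729 + 0.0004 + 0.0004 + 0.0784 + 0.0100 = 0.2582
B_A = 1 / 0.2582 = 3.8730
Σp_Cᵢ² = 0.08² + 0.17² + 0.27² + 0.10² + 0.24² + 0.14² = 0.0064 + 0.0289 + 0.0729 + 0.0100 + 0.0576 + 0.0196 = 0.1954
B_C = 1 / 0.1954 = 5.1177
Σp_Dᵢ² = 0.02² + 0.40² + 0.02² + 0.05² + 0.13² + 0.38² = 0.0004 + 0.1600 + 0.0004 + 0.0025 + 0.0169 + 0.1444 = 0.3246
B_D = 1 / 0.3246 = 3.0807
Highest B → broadest niche (most generalist): Species C (B = 5.12).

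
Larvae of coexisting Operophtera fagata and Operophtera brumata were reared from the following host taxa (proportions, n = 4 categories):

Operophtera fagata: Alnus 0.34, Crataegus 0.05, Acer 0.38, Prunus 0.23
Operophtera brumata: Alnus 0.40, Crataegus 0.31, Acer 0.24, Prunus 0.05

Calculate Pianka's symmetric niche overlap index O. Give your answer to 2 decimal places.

Σ p₁ᵢp₂ᵢ = 0.1360 + 0.0155 + 0.0912 + 0.0115 = 0.2542
Σp_1ᵢ² = 0.34² + 0.05² + 0.38² + 0.23² = 0.1156 + 0.0025 + 0.1444 + 0.0529 = 0.3154
Σp_2ᵢ² = 0.40² + 0.31² + 0.24² + 0.05² = 0.1600 + 0.0961 + 0.0576 + 0.0025 = 0.3162
O = 0.2542 / √(0.3154 × 0.3162) = 0.2542 / 0.31580 = 0.8049

0.80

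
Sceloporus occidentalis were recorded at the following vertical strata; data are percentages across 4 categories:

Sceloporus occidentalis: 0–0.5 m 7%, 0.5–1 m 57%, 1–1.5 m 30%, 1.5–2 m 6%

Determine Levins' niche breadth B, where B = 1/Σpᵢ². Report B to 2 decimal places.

2.36

Convert percentages to proportions (divide by 100).
Σpᵢ² = 0.07² + 0.57² + 0.30² + 0.06² = 0.0049 + 0.3249 + 0.0900 + 0.0036 = 0.4234
B = 1 / 0.4234 = 2.3618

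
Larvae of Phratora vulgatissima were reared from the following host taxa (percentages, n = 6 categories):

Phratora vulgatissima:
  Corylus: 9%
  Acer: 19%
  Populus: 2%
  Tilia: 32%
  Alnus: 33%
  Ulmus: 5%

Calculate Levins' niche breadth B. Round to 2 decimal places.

3.87

Convert percentages to proportions (divide by 100).
Σpᵢ² = 0.09² + 0.19² + 0.02² + 0.32² + 0.33² + 0.05² = 0.0081 + 0.0361 + 0.0004 + 0.1024 + 0.1089 + 0.0025 = 0.2584
B = 1 / 0.2584 = 3.8700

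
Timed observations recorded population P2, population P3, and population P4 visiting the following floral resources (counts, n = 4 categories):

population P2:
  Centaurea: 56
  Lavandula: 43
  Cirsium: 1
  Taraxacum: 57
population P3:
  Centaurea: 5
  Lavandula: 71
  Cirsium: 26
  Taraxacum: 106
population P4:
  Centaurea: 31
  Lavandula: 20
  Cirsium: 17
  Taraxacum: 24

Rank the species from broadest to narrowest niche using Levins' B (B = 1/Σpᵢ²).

Proportions for population P2 (n=157): 56/157=0.3567, 43/157=0.2739, 1/157=0.0064, 57/157=0.3631
Proportions for population P3 (n=208): 5/208=0.0240, 71/208=0.3413, 26/208=0.1250, 106/208=0.5096
Proportions for population P4 (n=92): 31/92=0.3370, 20/92=0.2174, 17/92=0.1848, 24/92=0.2609
Σp_P2ᵢ² = 0.3567² + 0.2739² + 0.0064² + 0.3631² = 0.127235 + 0.075021 + 0.000041 + 0.131842 = 0.334139
B_P2 = 1 / 0.334139 = 2.9928
Σp_P3ᵢ² = 0.0240² + 0.3413² + 0.1250² + 0.5096² = 0.000576 + 0.116486 + 0.015625 + 0.259692 = 0.392379
B_P3 = 1 / 0.392379 = 2.5486
Σp_P4ᵢ² = 0.3370² + 0.2174² + 0.1848² + 0.2609² = 0.113569 + 0.047263 + 0.034151 + 0.068069 = 0.263052
B_P4 = 1 / 0.263052 = 3.8015
Ranking by B (broadest → narrowest): population P4 (3.80) > population P2 (2.99) > population P3 (2.55)

population P4 > population P2 > population P3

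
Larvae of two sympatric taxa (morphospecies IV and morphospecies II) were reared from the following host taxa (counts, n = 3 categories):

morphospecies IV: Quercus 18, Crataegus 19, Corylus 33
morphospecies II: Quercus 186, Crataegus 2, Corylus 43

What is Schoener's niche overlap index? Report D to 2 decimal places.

Proportions for morphospecies IV (n=70): 18/70=0.2571, 19/70=0.2714, 33/70=0.4714
Proportions for morphospecies II (n=231): 186/231=0.8052, 2/231=0.0087, 43/231=0.1861
Σ|p₁ᵢ − p₂ᵢ| = 0.5481 + 0.2627 + 0.2853 = 1.0961
D = 1 − ½ × 1.0961 = 1 − 0.54805 = 0.45195

0.45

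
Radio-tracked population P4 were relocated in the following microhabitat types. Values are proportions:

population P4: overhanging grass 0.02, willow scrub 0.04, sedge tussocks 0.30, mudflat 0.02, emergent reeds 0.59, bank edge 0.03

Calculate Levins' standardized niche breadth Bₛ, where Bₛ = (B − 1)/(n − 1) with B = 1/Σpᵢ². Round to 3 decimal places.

Σpᵢ² = 0.02² + 0.04² + 0.30² + 0.02² + 0.59² + 0.03² = 0.0004 + 0.0016 + 0.0900 + 0.0004 + 0.3481 + 0.0009 = 0.4414
B = 1 / 0.4414 = 2.26552
Bₛ = (B − 1)/(n − 1) = (2.26552 − 1)/(6 − 1) = 1.26552/5 = 0.25310

0.253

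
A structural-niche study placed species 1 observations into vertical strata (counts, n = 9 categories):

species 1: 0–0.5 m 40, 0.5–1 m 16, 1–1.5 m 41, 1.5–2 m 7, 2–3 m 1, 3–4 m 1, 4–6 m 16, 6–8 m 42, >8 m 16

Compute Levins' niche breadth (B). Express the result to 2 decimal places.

Proportions for species 1 (n=180): 40/180=0.2222, 16/180=0.0889, 41/180=0.2278, 7/180=0.0389, 1/180=0.0056, 1/180=0.0056, 16/180=0.0889, 42/180=0.2333, 16/180=0.0889
Σpᵢ² = 0.2222² + 0.0889² + 0.2278² + 0.0389² + 0.0056² + 0.0056² + 0.0889² + 0.2333² + 0.0889² = 0.049373 + 0.007903 + 0.051893 + 0.001513 + 0.000031 + 0.000031 + 0.007903 + 0.054429 + 0.007903 = 0.180979
B = 1 / 0.180979 = 5.5255

5.53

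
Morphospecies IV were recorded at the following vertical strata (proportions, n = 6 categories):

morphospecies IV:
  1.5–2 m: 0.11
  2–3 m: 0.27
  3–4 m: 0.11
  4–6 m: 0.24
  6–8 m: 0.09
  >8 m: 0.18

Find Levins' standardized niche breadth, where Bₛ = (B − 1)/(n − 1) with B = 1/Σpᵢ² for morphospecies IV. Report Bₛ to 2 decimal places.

Σpᵢ² = 0.11² + 0.27² + 0.11² + 0.24² + 0.09² + 0.18² = 0.0121 + 0.0729 + 0.0121 + 0.0576 + 0.0081 + 0.0324 = 0.1952
B = 1 / 0.1952 = 5.1230
Bₛ = (B − 1)/(n − 1) = (5.1230 − 1)/(6 − 1) = 4.1230/5 = 0.8246

0.82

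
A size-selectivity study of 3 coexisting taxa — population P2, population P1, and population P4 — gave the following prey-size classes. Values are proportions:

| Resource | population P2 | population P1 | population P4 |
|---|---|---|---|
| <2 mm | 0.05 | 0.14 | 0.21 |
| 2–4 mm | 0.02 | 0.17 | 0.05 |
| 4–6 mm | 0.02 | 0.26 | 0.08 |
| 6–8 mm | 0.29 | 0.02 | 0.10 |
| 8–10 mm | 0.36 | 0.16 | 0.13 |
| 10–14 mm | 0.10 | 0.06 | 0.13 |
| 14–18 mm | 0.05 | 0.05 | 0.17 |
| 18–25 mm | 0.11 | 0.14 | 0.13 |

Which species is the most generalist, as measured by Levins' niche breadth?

population P4

Σp_P2ᵢ² = 0.05² + 0.02² + 0.02² + 0.29² + 0.36² + 0.10² + 0.05² + 0.11² = 0.0025 + 0.0004 + 0.0004 + 0.0841 + 0.1296 + 0.0100 + 0.0025 + 0.0121 = 0.2416
B_P2 = 1 / 0.2416 = 4.1391
Σp_P1ᵢ² = 0.14² + 0.17² + 0.26² + 0.02² + 0.16² + 0.06² + 0.05² + 0.14² = 0.0196 + 0.0289 + 0.0676 + 0.0004 + 0.0256 + 0.0036 + 0.0025 + 0.0196 = 0.1678
B_P1 = 1 / 0.1678 = 5.9595
Σp_P4ᵢ² = 0.21² + 0.05² + 0.08² + 0.10² + 0.13² + 0.13² + 0.17² + 0.13² = 0.0441 + 0.0025 + 0.0064 + 0.0100 + 0.0169 + 0.0169 + 0.0289 + 0.0169 = 0.1426
B_P4 = 1 / 0.1426 = 7.0126
Highest B → broadest niche (most generalist): population P4 (B = 7.01).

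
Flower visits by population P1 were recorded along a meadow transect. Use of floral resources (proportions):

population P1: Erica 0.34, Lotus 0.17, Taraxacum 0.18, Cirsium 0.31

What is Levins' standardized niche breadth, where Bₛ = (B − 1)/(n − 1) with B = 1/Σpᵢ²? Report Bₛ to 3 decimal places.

Σpᵢ² = 0.34² + 0.17² + 0.18² + 0.31² = 0.1156 + 0.0289 + 0.0324 + 0.0961 = 0.2730
B = 1 / 0.2730 = 3.66300
Bₛ = (B − 1)/(n − 1) = (3.66300 − 1)/(4 − 1) = 2.66300/3 = 0.88767

0.888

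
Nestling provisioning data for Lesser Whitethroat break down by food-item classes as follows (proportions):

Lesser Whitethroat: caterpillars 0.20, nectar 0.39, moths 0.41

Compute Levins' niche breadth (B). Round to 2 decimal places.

Σpᵢ² = 0.20² + 0.39² + 0.41² = 0.0400 + 0.1521 + 0.1681 = 0.3602
B = 1 / 0.3602 = 2.7762

2.78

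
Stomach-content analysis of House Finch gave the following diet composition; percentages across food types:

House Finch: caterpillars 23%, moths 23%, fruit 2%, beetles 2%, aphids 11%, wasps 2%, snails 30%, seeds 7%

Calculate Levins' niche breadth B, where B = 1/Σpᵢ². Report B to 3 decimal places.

4.673

Convert percentages to proportions (divide by 100).
Σpᵢ² = 0.23² + 0.23² + 0.02² + 0.02² + 0.11² + 0.02² + 0.30² + 0.07² = 0.0529 + 0.0529 + 0.0004 + 0.0004 + 0.0121 + 0.0004 + 0.0900 + 0.0049 = 0.2140
B = 1 / 0.2140 = 4.67290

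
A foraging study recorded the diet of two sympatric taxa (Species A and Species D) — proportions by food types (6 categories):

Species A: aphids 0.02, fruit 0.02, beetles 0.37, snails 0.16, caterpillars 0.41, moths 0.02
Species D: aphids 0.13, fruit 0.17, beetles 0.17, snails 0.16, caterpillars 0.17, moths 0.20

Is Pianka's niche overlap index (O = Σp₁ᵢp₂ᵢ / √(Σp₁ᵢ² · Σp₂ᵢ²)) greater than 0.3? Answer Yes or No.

Yes

Σ p₁ᵢp₂ᵢ = 0.0026 + 0.0034 + 0.0629 + 0.0256 + 0.0697 + 0.0040 = 0.1682
Σp_1ᵢ² = 0.02² + 0.02² + 0.37² + 0.16² + 0.41² + 0.02² = 0.0004 + 0.0004 + 0.1369 + 0.0256 + 0.1681 + 0.0004 = 0.3318
Σp_2ᵢ² = 0.13² + 0.17² + 0.17² + 0.16² + 0.17² + 0.20² = 0.0169 + 0.0289 + 0.0289 + 0.0256 + 0.0289 + 0.0400 = 0.1692
O = 0.1682 / √(0.3318 × 0.1692) = 0.1682 / 0.23694 = 0.7099
O = 0.7099 > 0.3 → Yes.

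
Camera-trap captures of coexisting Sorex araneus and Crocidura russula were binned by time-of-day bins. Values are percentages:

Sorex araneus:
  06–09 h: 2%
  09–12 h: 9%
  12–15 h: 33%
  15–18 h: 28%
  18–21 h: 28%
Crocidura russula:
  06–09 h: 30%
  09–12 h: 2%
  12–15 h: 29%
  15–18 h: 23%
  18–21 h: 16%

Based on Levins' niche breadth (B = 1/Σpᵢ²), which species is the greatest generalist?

Crocidura russula

Convert percentages to proportions (divide by 100).
Σp_aranᵢ² = 0.02² + 0.09² + 0.33² + 0.28² + 0.28² = 0.0004 + 0.0081 + 0.1089 + 0.0784 + 0.0784 = 0.2742
B_aran = 1 / 0.2742 = 3.6470
Σp_russᵢ² = 0.30² + 0.02² + 0.29² + 0.23² + 0.16² = 0.0900 + 0.0004 + 0.0841 + 0.0529 + 0.0256 = 0.2530
B_russ = 1 / 0.2530 = 3.9526
Highest B → broadest niche (most generalist): Crocidura russula (B = 3.95).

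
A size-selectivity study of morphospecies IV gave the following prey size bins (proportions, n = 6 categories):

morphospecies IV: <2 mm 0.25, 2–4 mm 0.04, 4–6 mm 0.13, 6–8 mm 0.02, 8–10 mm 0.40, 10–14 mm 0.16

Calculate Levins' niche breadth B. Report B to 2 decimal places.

Σpᵢ² = 0.25² + 0.04² + 0.13² + 0.02² + 0.40² + 0.16² = 0.0625 + 0.0016 + 0.0169 + 0.0004 + 0.1600 + 0.0256 = 0.2670
B = 1 / 0.2670 = 3.7453

3.75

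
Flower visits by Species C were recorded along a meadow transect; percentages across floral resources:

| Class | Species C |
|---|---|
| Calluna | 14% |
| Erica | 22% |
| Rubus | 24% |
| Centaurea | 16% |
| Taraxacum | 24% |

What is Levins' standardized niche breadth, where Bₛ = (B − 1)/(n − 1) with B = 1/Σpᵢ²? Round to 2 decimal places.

Convert percentages to proportions (divide by 100).
Σpᵢ² = 0.14² + 0.22² + 0.24² + 0.16² + 0.24² = 0.0196 + 0.0484 + 0.0576 + 0.0256 + 0.0576 = 0.2088
B = 1 / 0.2088 = 4.7893
Bₛ = (B − 1)/(n − 1) = (4.7893 − 1)/(5 − 1) = 3.7893/4 = 0.9473

0.95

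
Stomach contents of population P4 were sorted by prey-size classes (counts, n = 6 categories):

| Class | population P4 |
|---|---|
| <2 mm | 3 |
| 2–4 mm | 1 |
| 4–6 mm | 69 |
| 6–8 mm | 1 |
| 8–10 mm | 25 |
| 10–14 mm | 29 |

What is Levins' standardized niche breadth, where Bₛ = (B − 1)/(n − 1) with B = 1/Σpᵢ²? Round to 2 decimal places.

0.33

Proportions for population P4 (n=128): 3/128=0.0234, 1/128=0.0078, 69/128=0.5391, 1/128=0.0078, 25/128=0.1953, 29/128=0.2266
Σpᵢ² = 0.0234² + 0.0078² + 0.5391² + 0.0078² + 0.1953² + 0.2266² = 0.000548 + 0.000061 + 0.290629 + 0.000061 + 0.038142 + 0.051348 = 0.380789
B = 1 / 0.380789 = 2.6261
Bₛ = (B − 1)/(n − 1) = (2.6261 − 1)/(6 − 1) = 1.6261/5 = 0.3252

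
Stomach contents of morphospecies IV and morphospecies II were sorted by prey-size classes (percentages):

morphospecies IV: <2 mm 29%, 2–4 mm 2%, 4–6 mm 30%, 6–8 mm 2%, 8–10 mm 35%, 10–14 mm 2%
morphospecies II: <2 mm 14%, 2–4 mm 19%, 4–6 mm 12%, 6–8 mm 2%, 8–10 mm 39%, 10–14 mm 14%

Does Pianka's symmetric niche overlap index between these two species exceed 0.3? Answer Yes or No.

Convert percentages to proportions (divide by 100).
Σ p₁ᵢp₂ᵢ = 0.0406 + 0.0038 + 0.0360 + 0.0004 + 0.1365 + 0.0028 = 0.2201
Σp_1ᵢ² = 0.29² + 0.02² + 0.30² + 0.02² + 0.35² + 0.02² = 0.0841 + 0.0004 + 0.0900 + 0.0004 + 0.1225 + 0.0004 = 0.2978
Σp_2ᵢ² = 0.14² + 0.19² + 0.12² + 0.02² + 0.39² + 0.14² = 0.0196 + 0.0361 + 0.0144 + 0.0004 + 0.1521 + 0.0196 = 0.2422
O = 0.2201 / √(0.2978 × 0.2422) = 0.2201 / 0.26857 = 0.8195
O = 0.8195 > 0.3 → Yes.

Yes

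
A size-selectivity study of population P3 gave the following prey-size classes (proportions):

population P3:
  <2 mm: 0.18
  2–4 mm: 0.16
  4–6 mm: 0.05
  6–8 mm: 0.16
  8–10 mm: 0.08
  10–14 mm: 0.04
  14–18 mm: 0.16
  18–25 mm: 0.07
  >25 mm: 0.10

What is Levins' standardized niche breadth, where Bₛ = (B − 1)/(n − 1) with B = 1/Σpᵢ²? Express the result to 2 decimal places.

0.80

Σpᵢ² = 0.18² + 0.16² + 0.05² + 0.16² + 0.08² + 0.04² + 0.16² + 0.07² + 0.10² = 0.0324 + 0.0256 + 0.0025 + 0.0256 + 0.0064 + 0.0016 + 0.0256 + 0.0049 + 0.0100 = 0.1346
B = 1 / 0.1346 = 7.4294
Bₛ = (B − 1)/(n − 1) = (7.4294 − 1)/(9 − 1) = 6.4294/8 = 0.8037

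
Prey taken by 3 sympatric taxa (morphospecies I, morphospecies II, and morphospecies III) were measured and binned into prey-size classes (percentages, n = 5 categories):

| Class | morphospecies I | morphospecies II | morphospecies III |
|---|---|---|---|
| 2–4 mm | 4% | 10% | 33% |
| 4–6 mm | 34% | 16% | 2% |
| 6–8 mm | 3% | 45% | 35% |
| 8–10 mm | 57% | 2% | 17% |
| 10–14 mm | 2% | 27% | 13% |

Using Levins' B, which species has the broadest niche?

Convert percentages to proportions (divide by 100).
Σp_Iᵢ² = 0.04² + 0.34² + 0.03² + 0.57² + 0.02² = 0.0016 + 0.1156 + 0.0009 + 0.3249 + 0.0004 = 0.4434
B_I = 1 / 0.4434 = 2.2553
Σp_IIᵢ² = 0.10² + 0.16² + 0.45² + 0.02² + 0.27² = 0.0100 + 0.0256 + 0.2025 + 0.0004 + 0.0729 = 0.3114
B_II = 1 / 0.3114 = 3.2113
Σp_IIIᵢ² = 0.33² + 0.02² + 0.35² + 0.17² + 0.13² = 0.1089 + 0.0004 + 0.1225 + 0.0289 + 0.0169 = 0.2776
B_III = 1 / 0.2776 = 3.6023
Highest B → broadest niche (most generalist): morphospecies III (B = 3.60).

morphospecies III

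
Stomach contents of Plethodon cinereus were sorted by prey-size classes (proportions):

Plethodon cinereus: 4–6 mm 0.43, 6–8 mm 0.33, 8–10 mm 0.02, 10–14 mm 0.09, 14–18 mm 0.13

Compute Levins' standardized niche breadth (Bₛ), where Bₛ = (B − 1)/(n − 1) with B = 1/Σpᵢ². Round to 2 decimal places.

Σpᵢ² = 0.43² + 0.33² + 0.02² + 0.09² + 0.13² = 0.1849 + 0.1089 + 0.0004 + 0.0081 + 0.0169 = 0.3192
B = 1 / 0.3192 = 3.1328
Bₛ = (B − 1)/(n − 1) = (3.1328 − 1)/(5 − 1) = 2.1328/4 = 0.5332

0.53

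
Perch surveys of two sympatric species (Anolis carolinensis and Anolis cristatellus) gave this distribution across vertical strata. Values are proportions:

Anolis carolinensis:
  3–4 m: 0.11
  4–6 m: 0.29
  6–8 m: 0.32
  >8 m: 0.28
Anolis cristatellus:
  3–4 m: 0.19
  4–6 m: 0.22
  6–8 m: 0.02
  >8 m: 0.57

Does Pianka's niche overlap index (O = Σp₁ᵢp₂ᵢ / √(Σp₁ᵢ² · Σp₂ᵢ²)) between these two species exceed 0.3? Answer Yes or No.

Σ p₁ᵢp₂ᵢ = 0.0209 + 0.0638 + 0.0064 + 0.1596 = 0.2507
Σp_1ᵢ² = 0.11² + 0.29² + 0.32² + 0.28² = 0.0121 + 0.0841 + 0.1024 + 0.0784 = 0.2770
Σp_2ᵢ² = 0.19² + 0.22² + 0.02² + 0.57² = 0.0361 + 0.0484 + 0.0004 + 0.3249 = 0.4098
O = 0.2507 / √(0.2770 × 0.4098) = 0.2507 / 0.33692 = 0.7441
O = 0.7441 > 0.3 → Yes.

Yes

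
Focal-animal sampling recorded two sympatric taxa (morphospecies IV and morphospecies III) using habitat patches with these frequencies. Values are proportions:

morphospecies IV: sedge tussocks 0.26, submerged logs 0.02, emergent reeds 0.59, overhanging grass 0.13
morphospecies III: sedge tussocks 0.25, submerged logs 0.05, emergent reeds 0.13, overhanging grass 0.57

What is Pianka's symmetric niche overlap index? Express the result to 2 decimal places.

0.52

Σ p₁ᵢp₂ᵢ = 0.0650 + 0.0010 + 0.0767 + 0.0741 = 0.2168
Σp_1ᵢ² = 0.26² + 0.02² + 0.59² + 0.13² = 0.0676 + 0.0004 + 0.3481 + 0.0169 = 0.4330
Σp_2ᵢ² = 0.25² + 0.05² + 0.13² + 0.57² = 0.0625 + 0.0025 + 0.0169 + 0.3249 = 0.4068
O = 0.2168 / √(0.4330 × 0.4068) = 0.2168 / 0.41970 = 0.5166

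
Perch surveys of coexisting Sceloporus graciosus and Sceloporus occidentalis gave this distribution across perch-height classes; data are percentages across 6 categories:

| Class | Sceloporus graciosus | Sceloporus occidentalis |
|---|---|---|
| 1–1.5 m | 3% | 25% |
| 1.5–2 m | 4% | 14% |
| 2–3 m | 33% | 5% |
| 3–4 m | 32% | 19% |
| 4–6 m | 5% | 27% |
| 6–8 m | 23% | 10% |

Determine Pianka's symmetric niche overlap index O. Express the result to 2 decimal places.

Convert percentages to proportions (divide by 100).
Σ p₁ᵢp₂ᵢ = 0.0075 + 0.0056 + 0.0165 + 0.0608 + 0.0135 + 0.0230 = 0.1269
Σp_1ᵢ² = 0.03² + 0.04² + 0.33² + 0.32² + 0.05² + 0.23² = 0.0009 + 0.0016 + 0.1089 + 0.1024 + 0.0025 + 0.0529 = 0.2692
Σp_2ᵢ² = 0.25² + 0.14² + 0.05² + 0.19² + 0.27² + 0.10² = 0.0625 + 0.0196 + 0.0025 + 0.0361 + 0.0729 + 0.0100 = 0.2036
O = 0.1269 / √(0.2692 × 0.2036) = 0.1269 / 0.23411 = 0.5421

0.54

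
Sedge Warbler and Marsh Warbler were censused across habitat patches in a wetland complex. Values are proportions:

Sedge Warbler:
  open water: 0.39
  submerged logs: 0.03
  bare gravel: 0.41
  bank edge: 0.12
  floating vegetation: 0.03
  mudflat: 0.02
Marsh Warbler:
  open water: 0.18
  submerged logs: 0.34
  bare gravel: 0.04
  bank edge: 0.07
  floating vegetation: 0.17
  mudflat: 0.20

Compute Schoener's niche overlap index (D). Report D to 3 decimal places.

0.370

Σ|p₁ᵢ − p₂ᵢ| = 0.21 + 0.31 + 0.37 + 0.05 + 0.14 + 0.18 = 1.26
D = 1 − ½ × 1.26 = 1 − 0.630 = 0.37000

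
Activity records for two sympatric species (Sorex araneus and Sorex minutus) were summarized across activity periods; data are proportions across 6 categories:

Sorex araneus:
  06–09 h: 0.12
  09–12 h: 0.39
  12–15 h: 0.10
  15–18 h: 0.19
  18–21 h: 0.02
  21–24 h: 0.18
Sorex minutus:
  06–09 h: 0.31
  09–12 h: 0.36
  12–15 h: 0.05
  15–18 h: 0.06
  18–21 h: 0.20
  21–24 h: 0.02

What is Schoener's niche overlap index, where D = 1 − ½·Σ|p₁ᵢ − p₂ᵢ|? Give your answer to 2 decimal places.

0.63

Σ|p₁ᵢ − p₂ᵢ| = 0.19 + 0.03 + 0.05 + 0.13 + 0.18 + 0.16 = 0.74
D = 1 − ½ × 0.74 = 1 − 0.370 = 0.6300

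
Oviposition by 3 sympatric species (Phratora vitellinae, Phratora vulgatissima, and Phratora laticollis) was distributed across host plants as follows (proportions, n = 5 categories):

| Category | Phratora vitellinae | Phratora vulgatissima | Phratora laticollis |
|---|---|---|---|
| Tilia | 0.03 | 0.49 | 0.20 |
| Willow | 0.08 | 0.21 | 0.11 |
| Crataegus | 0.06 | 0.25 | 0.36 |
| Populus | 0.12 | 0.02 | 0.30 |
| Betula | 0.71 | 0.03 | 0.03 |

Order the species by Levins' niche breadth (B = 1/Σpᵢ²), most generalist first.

Σp_viteᵢ² = 0.03² + 0.08² + 0.06² + 0.12² + 0.71² = 0.0009 + 0.0064 + 0.0036 + 0.0144 + 0.5041 = 0.5294
B_vite = 1 / 0.5294 = 1.8889
Σp_vulgᵢ² = 0.49² + 0.21² + 0.25² + 0.02² + 0.03² = 0.2401 + 0.0441 + 0.0625 + 0.0004 + 0.0009 = 0.3480
B_vulg = 1 / 0.3480 = 2.8736
Σp_latiᵢ² = 0.20² + 0.11² + 0.36² + 0.30² + 0.03² = 0.0400 + 0.0121 + 0.1296 + 0.0900 + 0.0009 = 0.2726
B_lati = 1 / 0.2726 = 3.6684
Ranking by B (broadest → narrowest): Phratora laticollis (3.67) > Phratora vulgatissima (2.87) > Phratora vitellinae (1.89)

Phratora laticollis > Phratora vulgatissima > Phratora vitellinae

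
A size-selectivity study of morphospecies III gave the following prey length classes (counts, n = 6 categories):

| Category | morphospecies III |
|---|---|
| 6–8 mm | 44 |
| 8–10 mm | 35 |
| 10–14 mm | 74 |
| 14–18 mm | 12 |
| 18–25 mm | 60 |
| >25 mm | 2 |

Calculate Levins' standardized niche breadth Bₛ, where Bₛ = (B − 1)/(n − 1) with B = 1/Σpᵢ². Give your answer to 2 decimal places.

0.63

Proportions for morphospecies III (n=227): 44/227=0.1938, 35/227=0.1542, 74/227=0.3260, 12/227=0.0529, 60/227=0.2643, 2/227=0.0088
Σpᵢ² = 0.1938² + 0.1542² + 0.3260² + 0.0529² + 0.2643² + 0.0088² = 0.037558 + 0.023778 + 0.106276 + 0.002798 + 0.069854 + 0.000077 = 0.240341
B = 1 / 0.240341 = 4.1608
Bₛ = (B − 1)/(n − 1) = (4.1608 − 1)/(6 − 1) = 3.1608/5 = 0.6322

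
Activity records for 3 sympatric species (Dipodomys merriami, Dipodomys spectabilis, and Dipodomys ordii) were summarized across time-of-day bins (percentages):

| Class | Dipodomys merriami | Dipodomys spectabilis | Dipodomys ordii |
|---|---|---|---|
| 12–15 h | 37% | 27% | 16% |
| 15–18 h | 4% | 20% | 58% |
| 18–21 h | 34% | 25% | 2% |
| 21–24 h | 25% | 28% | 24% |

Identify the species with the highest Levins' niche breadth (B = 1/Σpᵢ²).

Convert percentages to proportions (divide by 100).
Σp_merrᵢ² = 0.37² + 0.04² + 0.34² + 0.25² = 0.1369 + 0.0016 + 0.1156 + 0.0625 = 0.3166
B_merr = 1 / 0.3166 = 3.1586
Σp_specᵢ² = 0.27² + 0.20² + 0.25² + 0.28² = 0.0729 + 0.0400 + 0.0625 + 0.0784 = 0.2538
B_spec = 1 / 0.2538 = 3.9401
Σp_ordiᵢ² = 0.16² + 0.58² + 0.02² + 0.24² = 0.0256 + 0.3364 + 0.0004 + 0.0576 = 0.4200
B_ordi = 1 / 0.4200 = 2.3810
Highest B → broadest niche (most generalist): Dipodomys spectabilis (B = 3.94).

Dipodomys spectabilis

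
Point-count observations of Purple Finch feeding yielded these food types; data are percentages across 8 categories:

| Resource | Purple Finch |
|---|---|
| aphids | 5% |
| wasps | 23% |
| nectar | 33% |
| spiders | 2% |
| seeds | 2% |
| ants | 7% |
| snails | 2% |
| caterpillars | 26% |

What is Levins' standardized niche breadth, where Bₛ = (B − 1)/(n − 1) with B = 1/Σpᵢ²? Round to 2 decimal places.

0.46

Convert percentages to proportions (divide by 100).
Σpᵢ² = 0.05² + 0.23² + 0.33² + 0.02² + 0.02² + 0.07² + 0.02² + 0.26² = 0.0025 + 0.0529 + 0.1089 + 0.0004 + 0.0004 + 0.0049 + 0.0004 + 0.0676 = 0.2380
B = 1 / 0.2380 = 4.2017
Bₛ = (B − 1)/(n − 1) = (4.2017 − 1)/(8 − 1) = 3.2017/7 = 0.4574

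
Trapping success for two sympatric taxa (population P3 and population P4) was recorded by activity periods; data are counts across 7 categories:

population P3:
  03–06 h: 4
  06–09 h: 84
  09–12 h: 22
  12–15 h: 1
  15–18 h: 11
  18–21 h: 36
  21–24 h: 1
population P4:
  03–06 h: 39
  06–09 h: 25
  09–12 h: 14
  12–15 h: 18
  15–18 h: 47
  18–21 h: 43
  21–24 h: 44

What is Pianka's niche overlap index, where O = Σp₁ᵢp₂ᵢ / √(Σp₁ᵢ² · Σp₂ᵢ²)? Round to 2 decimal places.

0.53

Proportions for population P3 (n=159): 4/159=0.0252, 84/159=0.5283, 22/159=0.1384, 1/159=0.0063, 11/159=0.0692, 36/159=0.2264, 1/159=0.0063
Proportions for population P4 (n=230): 39/230=0.1696, 25/230=0.1087, 14/230=0.0609, 18/230=0.0783, 47/230=0.2043, 43/230=0.1870, 44/230=0.1913
Σ p₁ᵢp₂ᵢ = 0.004274 + 0.057426 + 0.008429 + 0.000493 + 0.014138 + 0.042337 + 0.001205 = 0.128302
Σp_1ᵢ² = 0.0252² + 0.5283² + 0.1384² + 0.0063² + 0.0692² + 0.2264² + 0.0063² = 0.000635 + 0.279101 + 0.019155 + 0.000040 + 0.004789 + 0.051257 + 0.000040 = 0.355017
Σp_2ᵢ² = 0.1696² + 0.1087² + 0.0609² + 0.0783² + 0.2043² + 0.1870² + 0.1913² = 0.028764 + 0.011816 + 0.003709 + 0.006131 + 0.041738 + 0.034969 + 0.036596 = 0.163723
O = 0.128302 / √(0.355017 × 0.163723) = 0.128302 / 0.2410901 = 0.5322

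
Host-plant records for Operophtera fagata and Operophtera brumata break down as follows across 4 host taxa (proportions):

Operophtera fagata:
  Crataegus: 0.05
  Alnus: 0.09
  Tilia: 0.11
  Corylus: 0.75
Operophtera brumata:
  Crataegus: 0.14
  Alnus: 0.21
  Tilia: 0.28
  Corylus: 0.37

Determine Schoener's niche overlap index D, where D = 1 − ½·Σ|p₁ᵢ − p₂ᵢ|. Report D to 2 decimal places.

Σ|p₁ᵢ − p₂ᵢ| = 0.09 + 0.12 + 0.17 + 0.38 = 0.76
D = 1 − ½ × 0.76 = 1 − 0.380 = 0.6200

0.62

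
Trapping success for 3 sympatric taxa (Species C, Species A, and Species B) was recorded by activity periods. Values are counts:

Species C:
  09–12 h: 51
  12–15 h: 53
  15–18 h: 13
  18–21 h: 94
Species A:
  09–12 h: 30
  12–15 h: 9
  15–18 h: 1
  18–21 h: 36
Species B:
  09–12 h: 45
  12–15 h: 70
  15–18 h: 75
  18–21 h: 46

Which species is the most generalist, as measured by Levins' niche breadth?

Proportions for Species C (n=211): 51/211=0.2417, 53/211=0.2512, 13/211=0.0616, 94/211=0.4455
Proportions for Species A (n=76): 30/76=0.3947, 9/76=0.1184, 1/76=0.0132, 36/76=0.4737
Proportions for Species B (n=236): 45/236=0.1907, 70/236=0.2966, 75/236=0.3178, 46/236=0.1949
Σp_Cᵢ² = 0.2417² + 0.2512² + 0.0616² + 0.4455² = 0.058419 + 0.063101 + 0.003795 + 0.198470 = 0.323785
B_C = 1 / 0.323785 = 3.0885
Σp_Aᵢ² = 0.3947² + 0.1184² + 0.0132² + 0.4737² = 0.155788 + 0.014019 + 0.000174 + 0.224392 = 0.394373
B_A = 1 / 0.394373 = 2.5357
Σp_Bᵢ² = 0.1907² + 0.2966² + 0.3178² + 0.1949² = 0.036366 + 0.087972 + 0.100997 + 0.037986 = 0.263321
B_B = 1 / 0.263321 = 3.7976
Highest B → broadest niche (most generalist): Species B (B = 3.80).

Species B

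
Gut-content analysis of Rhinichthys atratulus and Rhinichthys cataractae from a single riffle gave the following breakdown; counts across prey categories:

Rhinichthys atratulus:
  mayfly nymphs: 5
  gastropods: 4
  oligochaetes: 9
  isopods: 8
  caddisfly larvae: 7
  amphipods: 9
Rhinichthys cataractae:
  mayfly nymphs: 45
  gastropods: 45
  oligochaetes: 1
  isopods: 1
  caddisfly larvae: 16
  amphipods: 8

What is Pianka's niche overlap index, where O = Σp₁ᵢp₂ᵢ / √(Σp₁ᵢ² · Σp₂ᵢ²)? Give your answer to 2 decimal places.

0.52

Proportions for Rhinichthys atratulus (n=42): 5/42=0.1190, 4/42=0.0952, 9/42=0.2143, 8/42=0.1905, 7/42=0.1667, 9/42=0.2143
Proportions for Rhinichthys cataractae (n=116): 45/116=0.3879, 45/116=0.3879, 1/116=0.0086, 1/116=0.0086, 16/116=0.1379, 8/116=0.0690
Σ p₁ᵢp₂ᵢ = 0.046160 + 0.036928 + 0.001843 + 0.001638 + 0.022988 + 0.014787 = 0.124344
Σp_1ᵢ² = 0.1190² + 0.0952² + 0.2143² + 0.1905² + 0.1667² + 0.2143² = 0.014161 + 0.009063 + 0.045924 + 0.036290 + 0.027789 + 0.045924 = 0.179151
Σp_2ᵢ² = 0.3879² + 0.3879² + 0.0086² + 0.0086² + 0.1379² + 0.0690² = 0.150466 + 0.150466 + 0.000074 + 0.000074 + 0.019016 + 0.004761 = 0.324857
O = 0.124344 / √(0.179151 × 0.324857) = 0.124344 / 0.2412436 = 0.5154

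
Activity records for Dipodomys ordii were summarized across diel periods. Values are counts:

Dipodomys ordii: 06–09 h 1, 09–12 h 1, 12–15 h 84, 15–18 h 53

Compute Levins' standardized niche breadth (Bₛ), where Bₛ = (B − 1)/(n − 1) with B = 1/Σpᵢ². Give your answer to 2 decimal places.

Proportions for Dipodomys ordii (n=139): 1/139=0.0072, 1/139=0.0072, 84/139=0.6043, 53/139=0.3813
Σpᵢ² = 0.0072² + 0.0072² + 0.6043² + 0.3813² = 0.000052 + 0.000052 + 0.365178 + 0.145390 = 0.510672
B = 1 / 0.510672 = 1.9582
Bₛ = (B − 1)/(n − 1) = (1.9582 − 1)/(4 − 1) = 0.9582/3 = 0.3194

0.32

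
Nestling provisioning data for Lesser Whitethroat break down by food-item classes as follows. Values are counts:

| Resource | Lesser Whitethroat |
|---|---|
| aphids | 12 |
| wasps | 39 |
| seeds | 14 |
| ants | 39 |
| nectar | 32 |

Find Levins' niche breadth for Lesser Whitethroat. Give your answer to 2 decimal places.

Proportions for Lesser Whitethroat (n=136): 12/136=0.0882, 39/136=0.2868, 14/136=0.1029, 39/136=0.2868, 32/136=0.2353
Σpᵢ² = 0.0882² + 0.2868² + 0.1029² + 0.2868² + 0.2353² = 0.007779 + 0.082254 + 0.010588 + 0.082254 + 0.055366 = 0.238241
B = 1 / 0.238241 = 4.1974

4.20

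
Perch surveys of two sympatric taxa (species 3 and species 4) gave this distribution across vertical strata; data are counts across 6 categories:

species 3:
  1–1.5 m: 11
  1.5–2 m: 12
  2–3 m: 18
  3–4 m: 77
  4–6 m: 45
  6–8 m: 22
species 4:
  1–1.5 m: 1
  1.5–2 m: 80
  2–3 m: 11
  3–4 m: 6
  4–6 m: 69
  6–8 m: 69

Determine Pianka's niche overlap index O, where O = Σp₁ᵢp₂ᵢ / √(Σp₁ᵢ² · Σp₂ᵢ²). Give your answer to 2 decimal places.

0.52

Proportions for species 3 (n=185): 11/185=0.0595, 12/185=0.0649, 18/185=0.0973, 77/185=0.4162, 45/185=0.2432, 22/185=0.1189
Proportions for species 4 (n=236): 1/236=0.0042, 80/236=0.3390, 11/236=0.0466, 6/236=0.0254, 69/236=0.2924, 69/236=0.2924
Σ p₁ᵢp₂ᵢ = 0.000250 + 0.022001 + 0.004534 + 0.010571 + 0.071112 + 0.034766 = 0.143234
Σp_1ᵢ² = 0.0595² + 0.0649² + 0.0973² + 0.4162² + 0.2432² + 0.1189² = 0.003540 + 0.004212 + 0.009467 + 0.173222 + 0.059146 + 0.014137 = 0.263724
Σp_2ᵢ² = 0.0042² + 0.3390² + 0.0466² + 0.0254² + 0.2924² + 0.2924² = 0.000018 + 0.114921 + 0.002172 + 0.000645 + 0.085498 + 0.085498 = 0.288752
O = 0.143234 / √(0.263724 × 0.288752) = 0.143234 / 0.2759544 = 0.5190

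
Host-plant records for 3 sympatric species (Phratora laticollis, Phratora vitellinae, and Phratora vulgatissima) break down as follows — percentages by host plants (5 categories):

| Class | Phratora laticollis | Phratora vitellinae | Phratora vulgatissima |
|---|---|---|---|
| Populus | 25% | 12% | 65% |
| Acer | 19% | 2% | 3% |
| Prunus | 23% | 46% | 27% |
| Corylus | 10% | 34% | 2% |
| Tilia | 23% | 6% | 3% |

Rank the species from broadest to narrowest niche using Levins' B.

Convert percentages to proportions (divide by 100).
Σp_latiᵢ² = 0.25² + 0.19² + 0.23² + 0.10² + 0.23² = 0.0625 + 0.0361 + 0.0529 + 0.0100 + 0.0529 = 0.2144
B_lati = 1 / 0.2144 = 4.6642
Σp_viteᵢ² = 0.12² + 0.02² + 0.46² + 0.34² + 0.06² = 0.0144 + 0.0004 + 0.2116 + 0.1156 + 0.0036 = 0.3456
B_vite = 1 / 0.3456 = 2.8935
Σp_vulgᵢ² = 0.65² + 0.03² + 0.27² + 0.02² + 0.03² = 0.4225 + 0.0009 + 0.0729 + 0.0004 + 0.0009 = 0.4976
B_vulg = 1 / 0.4976 = 2.0096
Ranking by B (broadest → narrowest): Phratora laticollis (4.66) > Phratora vitellinae (2.89) > Phratora vulgatissima (2.01)

Phratora laticollis > Phratora vitellinae > Phratora vulgatissima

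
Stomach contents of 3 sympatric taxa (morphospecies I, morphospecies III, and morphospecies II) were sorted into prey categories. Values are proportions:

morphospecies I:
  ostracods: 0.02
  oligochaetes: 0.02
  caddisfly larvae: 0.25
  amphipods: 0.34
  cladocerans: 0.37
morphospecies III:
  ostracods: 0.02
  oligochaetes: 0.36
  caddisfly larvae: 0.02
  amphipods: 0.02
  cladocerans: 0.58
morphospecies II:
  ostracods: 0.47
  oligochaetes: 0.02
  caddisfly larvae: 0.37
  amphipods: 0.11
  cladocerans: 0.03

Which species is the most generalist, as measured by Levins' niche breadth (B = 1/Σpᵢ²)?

Σp_Iᵢ² = 0.02² + 0.02² + 0.25² + 0.34² + 0.37² = 0.0004 + 0.0004 + 0.0625 + 0.1156 + 0.1369 = 0.3158
B_I = 1 / 0.3158 = 3.1666
Σp_IIIᵢ² = 0.02² + 0.36² + 0.02² + 0.02² + 0.58² = 0.0004 + 0.1296 + 0.0004 + 0.0004 + 0.3364 = 0.4672
B_III = 1 / 0.4672 = 2.1404
Σp_IIᵢ² = 0.47² + 0.02² + 0.37² + 0.11² + 0.03² = 0.2209 + 0.0004 + 0.1369 + 0.0121 + 0.0009 = 0.3712
B_II = 1 / 0.3712 = 2.6940
Highest B → broadest niche (most generalist): morphospecies I (B = 3.17).

morphospecies I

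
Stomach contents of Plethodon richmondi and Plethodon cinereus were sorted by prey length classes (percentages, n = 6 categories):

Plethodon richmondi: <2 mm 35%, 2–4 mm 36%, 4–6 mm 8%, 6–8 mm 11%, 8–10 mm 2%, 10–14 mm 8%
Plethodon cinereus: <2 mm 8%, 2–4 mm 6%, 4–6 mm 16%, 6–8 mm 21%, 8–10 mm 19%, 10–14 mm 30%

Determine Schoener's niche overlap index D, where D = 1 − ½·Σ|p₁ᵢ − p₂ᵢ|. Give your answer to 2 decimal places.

Convert percentages to proportions (divide by 100).
Σ|p₁ᵢ − p₂ᵢ| = 0.27 + 0.30 + 0.08 + 0.10 + 0.17 + 0.22 = 1.14
D = 1 − ½ × 1.14 = 1 − 0.570 = 0.4300

0.43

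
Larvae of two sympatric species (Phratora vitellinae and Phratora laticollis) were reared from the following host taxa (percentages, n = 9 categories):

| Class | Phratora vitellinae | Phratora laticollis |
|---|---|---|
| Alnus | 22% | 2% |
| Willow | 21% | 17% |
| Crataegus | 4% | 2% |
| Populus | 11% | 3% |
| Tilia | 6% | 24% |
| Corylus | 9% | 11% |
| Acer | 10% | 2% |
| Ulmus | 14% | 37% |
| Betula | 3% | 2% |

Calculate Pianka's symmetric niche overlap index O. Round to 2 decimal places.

0.65

Convert percentages to proportions (divide by 100).
Σ p₁ᵢp₂ᵢ = 0.0044 + 0.0357 + 0.0008 + 0.0033 + 0.0144 + 0.0099 + 0.0020 + 0.0518 + 0.0006 = 0.1229
Σp_1ᵢ² = 0.22² + 0.21² + 0.04² + 0.11² + 0.06² + 0.09² + 0.10² + 0.14² + 0.03² = 0.0484 + 0.0441 + 0.0016 + 0.0121 + 0.0036 + 0.0081 + 0.0100 + 0.0196 + 0.0009 = 0.1484
Σp_2ᵢ² = 0.02² + 0.17² + 0.02² + 0.03² + 0.24² + 0.11² + 0.02² + 0.37² + 0.02² = 0.0004 + 0.0289 + 0.0004 + 0.0009 + 0.0576 + 0.0121 + 0.0004 + 0.1369 + 0.0004 = 0.2380
O = 0.1229 / √(0.1484 × 0.2380) = 0.1229 / 0.18793 = 0.6540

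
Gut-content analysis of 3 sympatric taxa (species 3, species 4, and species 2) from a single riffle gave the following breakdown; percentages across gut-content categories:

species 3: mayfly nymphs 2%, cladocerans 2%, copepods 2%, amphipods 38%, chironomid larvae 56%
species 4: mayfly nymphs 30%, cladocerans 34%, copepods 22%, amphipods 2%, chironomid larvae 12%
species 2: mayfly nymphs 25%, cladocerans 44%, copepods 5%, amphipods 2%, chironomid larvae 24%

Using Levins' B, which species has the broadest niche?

Convert percentages to proportions (divide by 100).
Σp_3ᵢ² = 0.02² + 0.02² + 0.02² + 0.38² + 0.56² = 0.0004 + 0.0004 + 0.0004 + 0.1444 + 0.3136 = 0.4592
B_3 = 1 / 0.4592 = 2.1777
Σp_4ᵢ² = 0.30² + 0.34² + 0.22² + 0.02² + 0.12² = 0.0900 + 0.1156 + 0.0484 + 0.0004 + 0.0144 = 0.2688
B_4 = 1 / 0.2688 = 3.7202
Σp_2ᵢ² = 0.25² + 0.44² + 0.05² + 0.02² + 0.24² = 0.0625 + 0.1936 + 0.0025 + 0.0004 + 0.0576 = 0.3166
B_2 = 1 / 0.3166 = 3.1586
Highest B → broadest niche (most generalist): species 4 (B = 3.72).

species 4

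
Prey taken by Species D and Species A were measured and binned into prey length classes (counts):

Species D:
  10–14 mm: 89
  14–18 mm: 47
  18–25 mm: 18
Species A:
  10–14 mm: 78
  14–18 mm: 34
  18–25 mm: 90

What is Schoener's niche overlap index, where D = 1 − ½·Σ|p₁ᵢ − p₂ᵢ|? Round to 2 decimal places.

Proportions for Species D (n=154): 89/154=0.5779, 47/154=0.3052, 18/154=0.1169
Proportions for Species A (n=202): 78/202=0.3861, 34/202=0.1683, 90/202=0.4455
Σ|p₁ᵢ − p₂ᵢ| = 0.1918 + 0.1369 + 0.3286 = 0.6573
D = 1 − ½ × 0.6573 = 1 − 0.32865 = 0.67135

0.67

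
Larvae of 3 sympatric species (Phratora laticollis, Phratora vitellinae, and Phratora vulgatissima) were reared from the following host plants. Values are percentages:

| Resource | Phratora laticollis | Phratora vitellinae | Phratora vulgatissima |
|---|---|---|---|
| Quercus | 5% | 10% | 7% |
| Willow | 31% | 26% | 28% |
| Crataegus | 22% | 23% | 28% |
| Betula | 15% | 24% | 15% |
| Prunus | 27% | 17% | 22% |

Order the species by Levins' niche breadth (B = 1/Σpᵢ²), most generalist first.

Convert percentages to proportions (divide by 100).
Σp_latiᵢ² = 0.05² + 0.31² + 0.22² + 0.15² + 0.27² = 0.0025 + 0.0961 + 0.0484 + 0.0225 + 0.0729 = 0.2424
B_lati = 1 / 0.2424 = 4.1254
Σp_viteᵢ² = 0.10² + 0.26² + 0.23² + 0.24² + 0.17² = 0.0100 + 0.0676 + 0.0529 + 0.0576 + 0.0289 = 0.2170
B_vite = 1 / 0.2170 = 4.6083
Σp_vulgᵢ² = 0.07² + 0.28² + 0.28² + 0.15² + 0.22² = 0.0049 + 0.0784 + 0.0784 + 0.0225 + 0.0484 = 0.2326
B_vulg = 1 / 0.2326 = 4.2992
Ranking by B (broadest → narrowest): Phratora vitellinae (4.61) > Phratora vulgatissima (4.30) > Phratora laticollis (4.13)

Phratora vitellinae > Phratora vulgatissima > Phratora laticollis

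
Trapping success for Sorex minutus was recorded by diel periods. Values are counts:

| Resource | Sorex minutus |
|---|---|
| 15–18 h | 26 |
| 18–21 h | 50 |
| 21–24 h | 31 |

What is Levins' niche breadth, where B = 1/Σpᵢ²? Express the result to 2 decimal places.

2.77

Proportions for Sorex minutus (n=107): 26/107=0.2430, 50/107=0.4673, 31/107=0.2897
Σpᵢ² = 0.2430² + 0.4673² + 0.2897² = 0.059049 + 0.218369 + 0.083926 = 0.361344
B = 1 / 0.361344 = 2.7674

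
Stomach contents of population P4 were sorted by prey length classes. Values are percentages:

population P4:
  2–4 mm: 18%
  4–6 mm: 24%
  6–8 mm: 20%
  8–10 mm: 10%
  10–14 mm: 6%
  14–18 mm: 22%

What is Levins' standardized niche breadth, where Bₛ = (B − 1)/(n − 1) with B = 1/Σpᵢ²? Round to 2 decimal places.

0.84

Convert percentages to proportions (divide by 100).
Σpᵢ² = 0.18² + 0.24² + 0.20² + 0.10² + 0.06² + 0.22² = 0.0324 + 0.0576 + 0.0400 + 0.0100 + 0.0036 + 0.0484 = 0.1920
B = 1 / 0.1920 = 5.2083
Bₛ = (B − 1)/(n − 1) = (5.2083 − 1)/(6 − 1) = 4.2083/5 = 0.8417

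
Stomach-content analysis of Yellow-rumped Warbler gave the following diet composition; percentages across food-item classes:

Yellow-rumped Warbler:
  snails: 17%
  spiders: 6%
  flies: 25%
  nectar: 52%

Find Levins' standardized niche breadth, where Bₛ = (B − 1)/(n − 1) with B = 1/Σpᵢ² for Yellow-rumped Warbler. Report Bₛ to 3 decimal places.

0.579

Convert percentages to proportions (divide by 100).
Σpᵢ² = 0.17² + 0.06² + 0.25² + 0.52² = 0.0289 + 0.0036 + 0.0625 + 0.2704 = 0.3654
B = 1 / 0.3654 = 2.73673
Bₛ = (B − 1)/(n − 1) = (2.73673 − 1)/(4 − 1) = 1.73673/3 = 0.57891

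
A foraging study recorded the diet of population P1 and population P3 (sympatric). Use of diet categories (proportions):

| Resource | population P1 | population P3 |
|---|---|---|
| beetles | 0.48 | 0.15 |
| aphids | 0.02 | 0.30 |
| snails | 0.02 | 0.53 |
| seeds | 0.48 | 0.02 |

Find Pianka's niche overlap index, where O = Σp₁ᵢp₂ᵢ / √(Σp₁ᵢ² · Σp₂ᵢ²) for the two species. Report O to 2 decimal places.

Σ p₁ᵢp₂ᵢ = 0.0720 + 0.0060 + 0.0106 + 0.0096 = 0.0982
Σp_1ᵢ² = 0.48² + 0.02² + 0.02² + 0.48² = 0.2304 + 0.0004 + 0.0004 + 0.2304 = 0.4616
Σp_2ᵢ² = 0.15² + 0.30² + 0.53² + 0.02² = 0.0225 + 0.0900 + 0.2809 + 0.0004 = 0.3938
O = 0.0982 / √(0.4616 × 0.3938) = 0.0982 / 0.42635 = 0.2303

0.23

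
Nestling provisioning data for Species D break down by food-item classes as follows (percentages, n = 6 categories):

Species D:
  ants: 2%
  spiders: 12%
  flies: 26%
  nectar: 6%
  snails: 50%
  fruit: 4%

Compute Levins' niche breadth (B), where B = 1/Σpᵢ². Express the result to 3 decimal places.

Convert percentages to proportions (divide by 100).
Σpᵢ² = 0.02² + 0.12² + 0.26² + 0.06² + 0.50² + 0.04² = 0.0004 + 0.0144 + 0.0676 + 0.0036 + 0.2500 + 0.0016 = 0.3376
B = 1 / 0.3376 = 2.96209

2.962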